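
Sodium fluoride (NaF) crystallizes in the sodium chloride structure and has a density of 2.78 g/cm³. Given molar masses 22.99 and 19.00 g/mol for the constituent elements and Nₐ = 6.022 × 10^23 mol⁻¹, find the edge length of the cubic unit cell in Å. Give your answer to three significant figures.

M(NaF) = 41.99 g/mol; Z = 4 formula units per cell.
a³ = Z·M/(N_A·ρ) = 4 × 41.99 / (6.022 × 10²³ × 2.78) = 1.003 × 10^-22 cm³, so a = 4.647 × 10^-8 cm = 4.65 Å.

4.65 Å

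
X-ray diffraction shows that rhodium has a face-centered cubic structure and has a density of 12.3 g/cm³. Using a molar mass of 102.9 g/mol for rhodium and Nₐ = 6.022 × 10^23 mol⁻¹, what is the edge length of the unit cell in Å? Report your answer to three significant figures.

3.82 Å

With Z = 4 atoms per FCC cell, a³ = Z·M/(N_A·ρ) = 4 × 102.9 / (6.022 × 10²³ × 12.30 g/cm³) = 5.557 × 10^-23 cm³.
a = (5.557 × 10^-23)^(1/3) = 3.816 × 10^-8 cm = 3.82 Å.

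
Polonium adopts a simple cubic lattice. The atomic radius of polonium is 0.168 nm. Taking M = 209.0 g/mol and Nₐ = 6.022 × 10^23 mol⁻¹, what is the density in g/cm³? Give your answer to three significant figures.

In a simple cubic lattice, atoms touch along the cell edge, so a = 2r, giving a = 0.3360 nm = 3.360 × 10^-8 cm.
With Z = 1, ρ = Z·M/(N_A·a³) = 1 × 209.0 / (6.022 × 10²³ × 3.793 × 10^-23) = 9.149 g/cm³.

9.15 g/cm³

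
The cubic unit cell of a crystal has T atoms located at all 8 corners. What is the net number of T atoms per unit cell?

Corner atoms are shared by 8 cells (1/8 each).
Net atoms = 8 × 1/8 = 1 = 1.

1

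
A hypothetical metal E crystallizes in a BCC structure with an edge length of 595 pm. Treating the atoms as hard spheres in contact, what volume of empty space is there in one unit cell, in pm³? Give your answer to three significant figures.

6.74 × 10^7 pm³

In a BCC lattice atoms touch along the body diagonal, so √3·a = 4r, so r = 0.4330a = 257.6 pm.
V_cell = a³ = 2.106 × 10^8 pm³; V_atoms = 2 × (4/3)πr³ = 1.433 × 10^8 pm³.
Empty space = 2.106 × 10^8 − 1.433 × 10^8 = 6.74 × 10^7 pm³.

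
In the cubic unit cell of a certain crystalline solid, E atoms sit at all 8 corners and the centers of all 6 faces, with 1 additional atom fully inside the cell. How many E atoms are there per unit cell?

Corner atoms are shared by 8 cells (1/8 each), face atoms by 2 (1/2 each), interior atoms are unshared.
Net atoms = 8 × 1/8 + 6 × 1/2 + 1 = 1 + 3 + 1 = 5.

5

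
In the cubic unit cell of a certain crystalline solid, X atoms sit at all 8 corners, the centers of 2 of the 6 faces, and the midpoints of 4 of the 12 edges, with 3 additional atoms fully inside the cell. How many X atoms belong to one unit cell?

6

Corner atoms are shared by 8 cells (1/8 each), face atoms by 2 (1/2 each), edge atoms by 4 (1/4 each), interior atoms are unshared.
Net atoms = 8 × 1/8 + 2 × 1/2 + 4 × 1/4 + 3 = 1 + 1 + 1 + 3 = 6.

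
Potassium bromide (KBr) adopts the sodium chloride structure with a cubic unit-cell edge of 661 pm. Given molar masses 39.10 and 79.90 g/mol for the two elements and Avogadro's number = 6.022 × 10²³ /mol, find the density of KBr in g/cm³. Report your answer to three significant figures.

The sodium chloride structure contains Z = 4 formula units per cell; M(KBr) = 39.10 + 79.90 = 119.0 g/mol.
a³ = (6.610 × 10^-8 cm)³ = 2.888 × 10^-22 cm³.
ρ = 4 × 119.0 / (6.022 × 10²³ × 2.888 × 10^-22) = 2.737 g/cm³.

2.74 g/cm³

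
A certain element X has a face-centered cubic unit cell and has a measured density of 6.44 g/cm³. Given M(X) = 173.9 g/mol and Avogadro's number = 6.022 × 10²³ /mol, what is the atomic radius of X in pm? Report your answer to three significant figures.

199 pm

For an FCC cell (Z = 4), a³ = Z·M/(N_A·ρ) = 4 × 173.9 / (6.022 × 10²³ × 6.440) = 1.794 × 10^-22 cm³, so a = 5.640 × 10^-8 cm = 564.0 pm.
Atoms touch along the face diagonal, so √2·a = 4r, so r = 0.3536 × a = 199 pm.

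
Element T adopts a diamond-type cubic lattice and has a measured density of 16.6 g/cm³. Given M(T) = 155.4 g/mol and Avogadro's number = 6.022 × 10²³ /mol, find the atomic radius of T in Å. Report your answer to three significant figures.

1.08 Å

For a diamond cubic cell (Z = 8), a³ = Z·M/(N_A·ρ) = 8 × 155.4 / (6.022 × 10²³ × 16.60) = 1.244 × 10^-22 cm³, so a = 4.991 × 10^-8 cm = 4.991 Å.
Nearest neighbors lie along the body diagonal with √3·a = 8r, so r = 0.2165 × a = 1.08 Å.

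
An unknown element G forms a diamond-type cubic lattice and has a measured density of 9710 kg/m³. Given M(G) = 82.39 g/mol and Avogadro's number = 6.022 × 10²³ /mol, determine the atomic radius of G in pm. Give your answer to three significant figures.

For a diamond cubic cell (Z = 8), a³ = Z·M/(N_A·ρ) = 8 × 82.39 / (6.022 × 10²³ × 9.710) = 1.127 × 10^-22 cm³, so a = 4.831 × 10^-8 cm = 483.1 pm.
Nearest neighbors lie along the body diagonal with √3·a = 8r, so r = 0.2165 × a = 105 pm.

105 pm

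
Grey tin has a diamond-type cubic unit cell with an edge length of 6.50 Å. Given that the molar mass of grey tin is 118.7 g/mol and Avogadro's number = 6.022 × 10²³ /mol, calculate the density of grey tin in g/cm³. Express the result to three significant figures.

A diamond cubic unit cell contains Z = 8 atoms.
Cell volume: a³ = (6.50 Å)³ = (6.500 × 10^-8 cm)³ = 2.746 × 10^-22 cm³.
ρ = Z·M/(N_A·a³) = 8 × 118.7 / (6.022 × 10²³ × 2.746 × 10^-22) = 5.742 g/cm³.

5.74 g/cm³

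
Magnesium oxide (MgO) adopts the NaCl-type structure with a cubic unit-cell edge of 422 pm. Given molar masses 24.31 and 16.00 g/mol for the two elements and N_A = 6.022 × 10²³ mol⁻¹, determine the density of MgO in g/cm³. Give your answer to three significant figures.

The NaCl-type structure contains Z = 4 formula units per cell; M(MgO) = 24.31 + 16.00 = 40.31 g/mol.
a³ = (4.220 × 10^-8 cm)³ = 7.515 × 10^-23 cm³.
ρ = 4 × 40.31 / (6.022 × 10²³ × 7.515 × 10^-23) = 3.563 g/cm³.

3.56 g/cm³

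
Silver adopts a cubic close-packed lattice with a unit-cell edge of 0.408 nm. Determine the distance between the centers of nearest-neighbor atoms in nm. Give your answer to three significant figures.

In an FCC structure, atoms touch along the face diagonal, so √2·a = 4r; the nearest-neighbor distance equals 2r = 0.7071·a.
d = 0.7071 × 0.408 = 0.288 nm.

0.288 nm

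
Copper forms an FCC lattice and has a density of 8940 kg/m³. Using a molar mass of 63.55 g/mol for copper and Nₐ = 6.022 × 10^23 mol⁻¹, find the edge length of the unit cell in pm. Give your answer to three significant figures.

With Z = 4 atoms per FCC cell, a³ = Z·M/(N_A·ρ) = 4 × 63.55 / (6.022 × 10²³ × 8.940 g/cm³) = 4.722 × 10^-23 cm³.
a = (4.722 × 10^-23)^(1/3) = 3.614 × 10^-8 cm = 361 pm.

361 pm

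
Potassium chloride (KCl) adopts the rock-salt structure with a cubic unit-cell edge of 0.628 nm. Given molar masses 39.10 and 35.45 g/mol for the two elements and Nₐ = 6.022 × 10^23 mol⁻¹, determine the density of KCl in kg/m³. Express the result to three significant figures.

2000 kg/m³

The rock-salt structure contains Z = 4 formula units per cell; M(KCl) = 39.10 + 35.45 = 74.55 g/mol.
a³ = (6.280 × 10^-8 cm)³ = 2.477 × 10^-22 cm³.
ρ = 4 × 74.55 / (6.022 × 10²³ × 2.477 × 10^-22) = 1.999 g/cm³ = 2000 kg/m³.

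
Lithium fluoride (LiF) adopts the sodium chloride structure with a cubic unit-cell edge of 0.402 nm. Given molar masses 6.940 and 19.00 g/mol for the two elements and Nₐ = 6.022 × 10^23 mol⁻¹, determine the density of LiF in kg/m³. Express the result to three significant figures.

2650 kg/m³

The sodium chloride structure contains Z = 4 formula units per cell; M(LiF) = 6.940 + 19.00 = 25.94 g/mol.
a³ = (4.020 × 10^-8 cm)³ = 6.496 × 10^-23 cm³.
ρ = 4 × 25.94 / (6.022 × 10²³ × 6.496 × 10^-23) = 2.652 g/cm³ = 2650 kg/m³.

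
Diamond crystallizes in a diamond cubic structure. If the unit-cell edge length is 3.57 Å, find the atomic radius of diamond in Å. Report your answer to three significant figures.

In a diamond cubic lattice, nearest neighbors lie along the body diagonal with √3·a = 8r.
r = √3·a/8 = 1.7321 × 3.57 / 8 = 0.773 Å.

0.773 Å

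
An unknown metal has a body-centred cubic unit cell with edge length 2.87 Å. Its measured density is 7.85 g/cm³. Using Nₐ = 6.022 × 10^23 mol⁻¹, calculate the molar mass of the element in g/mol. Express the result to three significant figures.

A BCC cell has Z = 2 atoms; a = 2.870 × 10^-8 cm.
M = ρ·N_A·a³/Z = 7.85 × 6.022 × 10²³ × 2.364 × 10^-23 / 2 = 55.9 g/mol.

55.9 g/mol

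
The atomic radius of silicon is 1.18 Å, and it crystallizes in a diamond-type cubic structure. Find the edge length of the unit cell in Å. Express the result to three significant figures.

5.45 Å

In a diamond cubic lattice, nearest neighbors lie along the body diagonal with √3·a = 8r.
a = 8r/√3 = 8 × 1.18 / 1.7321 = 5.45 Å.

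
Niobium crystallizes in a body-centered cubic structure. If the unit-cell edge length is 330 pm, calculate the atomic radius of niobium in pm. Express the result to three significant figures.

143 pm

In a BCC lattice, atoms touch along the body diagonal, so √3·a = 4r.
r = √3·a/4 = 1.7321 × 330 / 4 = 143 pm.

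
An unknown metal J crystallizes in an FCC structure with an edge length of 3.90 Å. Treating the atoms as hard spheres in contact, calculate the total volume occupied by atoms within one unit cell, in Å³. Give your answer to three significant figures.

43.9 Å³

In an FCC lattice atoms touch along the face diagonal, so √2·a = 4r, so r = 0.3536a = 1.379 Å.
V_atoms = Z × (4/3)πr³ = 4 × (4/3)π × (1.379)³ = 43.9 Å³.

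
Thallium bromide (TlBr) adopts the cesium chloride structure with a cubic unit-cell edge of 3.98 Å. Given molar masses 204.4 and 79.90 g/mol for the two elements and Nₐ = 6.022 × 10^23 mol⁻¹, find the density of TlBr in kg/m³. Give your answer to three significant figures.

The cesium chloride structure contains Z = 1 formula unit per cell; M(TlBr) = 204.4 + 79.90 = 284.3 g/mol.
a³ = (3.980 × 10^-8 cm)³ = 6.304 × 10^-23 cm³.
ρ = 1 × 284.3 / (6.022 × 10²³ × 6.304 × 10^-23) = 7.488 g/cm³ = 7490 kg/m³.

7490 kg/m³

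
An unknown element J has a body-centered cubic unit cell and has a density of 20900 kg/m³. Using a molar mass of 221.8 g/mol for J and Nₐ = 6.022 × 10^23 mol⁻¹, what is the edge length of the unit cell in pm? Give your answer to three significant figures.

With Z = 2 atoms per BCC cell, a³ = Z·M/(N_A·ρ) = 2 × 221.8 / (6.022 × 10²³ × 20.90 g/cm³) = 3.525 × 10^-23 cm³.
a = (3.525 × 10^-23)^(1/3) = 3.279 × 10^-8 cm = 328 pm.

328 pm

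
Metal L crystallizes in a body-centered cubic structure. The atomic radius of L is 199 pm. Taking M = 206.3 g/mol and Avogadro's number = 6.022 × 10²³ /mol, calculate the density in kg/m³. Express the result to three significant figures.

7060 kg/m³

In a BCC lattice, atoms touch along the body diagonal, so √3·a = 4r, giving a = 459.6 pm = 4.596 × 10^-8 cm.
With Z = 2, ρ = Z·M/(N_A·a³) = 2 × 206.3 / (6.022 × 10²³ × 9.706 × 10^-23) = 7.059 g/cm³ = 7060 kg/m³.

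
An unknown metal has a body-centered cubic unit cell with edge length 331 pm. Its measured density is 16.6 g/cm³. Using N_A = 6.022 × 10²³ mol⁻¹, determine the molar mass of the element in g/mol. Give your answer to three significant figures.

181 g/mol

A BCC cell has Z = 2 atoms; a = 3.310 × 10^-8 cm.
M = ρ·N_A·a³/Z = 16.6 × 6.022 × 10²³ × 3.626 × 10^-23 / 2 = 181 g/mol.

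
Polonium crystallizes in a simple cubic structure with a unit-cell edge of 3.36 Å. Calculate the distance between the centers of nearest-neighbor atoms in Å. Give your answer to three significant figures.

3.36 Å

In a simple cubic structure, atoms touch along the cell edge, so a = 2r; the nearest-neighbor distance equals 2r = 1.000·a.
d = 1.000 × 3.36 = 3.36 Å.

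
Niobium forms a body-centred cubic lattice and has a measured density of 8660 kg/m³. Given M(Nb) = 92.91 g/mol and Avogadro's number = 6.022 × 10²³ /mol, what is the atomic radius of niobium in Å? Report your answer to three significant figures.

For a BCC cell (Z = 2), a³ = Z·M/(N_A·ρ) = 2 × 92.91 / (6.022 × 10²³ × 8.660) = 3.563 × 10^-23 cm³, so a = 3.291 × 10^-8 cm = 3.291 Å.
Atoms touch along the body diagonal, so √3·a = 4r, so r = 0.4330 × a = 1.42 Å.

1.42 Å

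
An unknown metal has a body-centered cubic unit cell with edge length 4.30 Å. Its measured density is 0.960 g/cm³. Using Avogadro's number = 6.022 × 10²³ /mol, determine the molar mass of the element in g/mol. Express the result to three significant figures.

23.0 g/mol

A BCC cell has Z = 2 atoms; a = 4.300 × 10^-8 cm.
M = ρ·N_A·a³/Z = 0.960 × 6.022 × 10²³ × 7.951 × 10^-23 / 2 = 23.0 g/mol.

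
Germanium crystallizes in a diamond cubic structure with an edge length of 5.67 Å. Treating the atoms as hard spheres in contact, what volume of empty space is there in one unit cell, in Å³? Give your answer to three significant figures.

120 Å³

In a diamond cubic lattice nearest neighbors lie along the body diagonal with √3·a = 8r, so r = 0.2165a = 1.228 Å.
V_cell = a³ = 182.3 Å³; V_atoms = 8 × (4/3)πr³ = 61.99 Å³.
Empty space = 182.3 − 61.99 = 120 Å³.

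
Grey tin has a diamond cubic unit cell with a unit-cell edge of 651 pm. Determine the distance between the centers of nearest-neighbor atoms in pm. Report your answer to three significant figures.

In a diamond cubic structure, nearest neighbors lie along the body diagonal with √3·a = 8r; the nearest-neighbor distance equals 2r = 0.4330·a.
d = 0.4330 × 651 = 282 pm.

282 pm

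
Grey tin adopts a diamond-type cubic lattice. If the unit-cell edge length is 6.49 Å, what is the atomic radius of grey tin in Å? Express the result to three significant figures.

1.41 Å

In a diamond cubic lattice, nearest neighbors lie along the body diagonal with √3·a = 8r.
r = √3·a/8 = 1.7321 × 6.49 / 8 = 1.41 Å.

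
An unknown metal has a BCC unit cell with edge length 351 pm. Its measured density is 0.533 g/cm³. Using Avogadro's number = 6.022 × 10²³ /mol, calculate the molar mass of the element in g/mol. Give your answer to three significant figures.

6.94 g/mol

A BCC cell has Z = 2 atoms; a = 3.510 × 10^-8 cm.
M = ρ·N_A·a³/Z = 0.533 × 6.022 × 10²³ × 4.324 × 10^-23 / 2 = 6.94 g/mol.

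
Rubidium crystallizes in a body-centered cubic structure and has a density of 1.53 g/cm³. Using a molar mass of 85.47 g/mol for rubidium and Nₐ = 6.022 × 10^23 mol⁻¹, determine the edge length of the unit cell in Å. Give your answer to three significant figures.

5.70 Å

With Z = 2 atoms per BCC cell, a³ = Z·M/(N_A·ρ) = 2 × 85.47 / (6.022 × 10²³ × 1.530 g/cm³) = 1.855 × 10^-22 cm³.
a = (1.855 × 10^-22)^(1/3) = 5.703 × 10^-8 cm = 5.70 Å.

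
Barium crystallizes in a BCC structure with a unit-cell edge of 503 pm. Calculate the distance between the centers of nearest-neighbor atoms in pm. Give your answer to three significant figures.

436 pm

In a BCC structure, atoms touch along the body diagonal, so √3·a = 4r; the nearest-neighbor distance equals 2r = 0.8660·a.
d = 0.8660 × 503 = 436 pm.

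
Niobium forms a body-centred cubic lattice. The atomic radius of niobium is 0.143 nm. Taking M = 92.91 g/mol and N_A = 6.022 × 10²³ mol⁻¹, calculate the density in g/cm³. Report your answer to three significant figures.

In a BCC lattice, atoms touch along the body diagonal, so √3·a = 4r, giving a = 0.3302 nm = 3.302 × 10^-8 cm.
With Z = 2, ρ = Z·M/(N_A·a³) = 2 × 92.91 / (6.022 × 10²³ × 3.602 × 10^-23) = 8.567 g/cm³.

8.57 g/cm³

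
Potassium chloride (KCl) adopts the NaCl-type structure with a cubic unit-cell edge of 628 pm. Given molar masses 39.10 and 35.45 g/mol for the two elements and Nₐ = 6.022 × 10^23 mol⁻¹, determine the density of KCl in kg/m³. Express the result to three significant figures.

2000 kg/m³

The NaCl-type structure contains Z = 4 formula units per cell; M(KCl) = 39.10 + 35.45 = 74.55 g/mol.
a³ = (6.280 × 10^-8 cm)³ = 2.477 × 10^-22 cm³.
ρ = 4 × 74.55 / (6.022 × 10²³ × 2.477 × 10^-22) = 1.999 g/cm³ = 2000 kg/m³.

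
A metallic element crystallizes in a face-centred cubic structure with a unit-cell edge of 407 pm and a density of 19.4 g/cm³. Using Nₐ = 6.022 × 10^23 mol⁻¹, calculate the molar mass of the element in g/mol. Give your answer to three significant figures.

An FCC cell has Z = 4 atoms; a = 4.070 × 10^-8 cm.
M = ρ·N_A·a³/Z = 19.4 × 6.022 × 10²³ × 6.742 × 10^-23 / 4 = 197 g/mol.

197 g/mol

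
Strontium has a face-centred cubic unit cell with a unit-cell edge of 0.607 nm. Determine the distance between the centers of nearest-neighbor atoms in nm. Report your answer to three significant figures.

In an FCC structure, atoms touch along the face diagonal, so √2·a = 4r; the nearest-neighbor distance equals 2r = 0.7071·a.
d = 0.7071 × 0.607 = 0.429 nm.

0.429 nm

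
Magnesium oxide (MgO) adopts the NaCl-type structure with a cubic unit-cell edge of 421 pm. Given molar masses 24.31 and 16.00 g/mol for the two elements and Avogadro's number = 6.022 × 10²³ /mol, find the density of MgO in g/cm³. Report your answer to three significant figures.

The NaCl-type structure contains Z = 4 formula units per cell; M(MgO) = 24.31 + 16.00 = 40.31 g/mol.
a³ = (4.210 × 10^-8 cm)³ = 7.462 × 10^-23 cm³.
ρ = 4 × 40.31 / (6.022 × 10²³ × 7.462 × 10^-23) = 3.588 g/cm³.

3.59 g/cm³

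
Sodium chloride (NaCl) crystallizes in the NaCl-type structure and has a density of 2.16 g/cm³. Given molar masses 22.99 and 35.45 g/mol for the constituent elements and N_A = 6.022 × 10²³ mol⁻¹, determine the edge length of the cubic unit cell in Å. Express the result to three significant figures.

M(NaCl) = 58.44 g/mol; Z = 4 formula units per cell.
a³ = Z·M/(N_A·ρ) = 4 × 58.44 / (6.022 × 10²³ × 2.16) = 1.797 × 10^-22 cm³, so a = 5.643 × 10^-8 cm = 5.64 Å.

5.64 Å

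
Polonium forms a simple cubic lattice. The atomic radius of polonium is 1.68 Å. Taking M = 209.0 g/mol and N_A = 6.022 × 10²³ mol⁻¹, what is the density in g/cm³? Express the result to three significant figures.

In a simple cubic lattice, atoms touch along the cell edge, so a = 2r, giving a = 3.360 Å = 3.360 × 10^-8 cm.
With Z = 1, ρ = Z·M/(N_A·a³) = 1 × 209.0 / (6.022 × 10²³ × 3.793 × 10^-23) = 9.149 g/cm³.

9.15 g/cm³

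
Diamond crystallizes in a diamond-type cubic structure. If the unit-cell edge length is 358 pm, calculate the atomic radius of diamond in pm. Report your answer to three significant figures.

In a diamond cubic lattice, nearest neighbors lie along the body diagonal with √3·a = 8r.
r = √3·a/8 = 1.7321 × 358 / 8 = 77.5 pm.

77.5 pm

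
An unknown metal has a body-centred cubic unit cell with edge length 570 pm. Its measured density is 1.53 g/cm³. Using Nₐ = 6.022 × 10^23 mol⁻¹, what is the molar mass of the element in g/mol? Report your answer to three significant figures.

A BCC cell has Z = 2 atoms; a = 5.700 × 10^-8 cm.
M = ρ·N_A·a³/Z = 1.53 × 6.022 × 10²³ × 1.852 × 10^-22 / 2 = 85.3 g/mol.

85.3 g/mol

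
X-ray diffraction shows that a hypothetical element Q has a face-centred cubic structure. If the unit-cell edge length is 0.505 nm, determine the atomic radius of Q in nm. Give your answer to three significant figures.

0.179 nm

In an FCC lattice, atoms touch along the face diagonal, so √2·a = 4r.
r = √2·a/4 = 1.4142 × 0.505 / 4 = 0.179 nm.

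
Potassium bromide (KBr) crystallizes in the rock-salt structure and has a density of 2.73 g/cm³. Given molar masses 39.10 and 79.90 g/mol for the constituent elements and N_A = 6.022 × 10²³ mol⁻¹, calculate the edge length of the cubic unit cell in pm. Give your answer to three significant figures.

662 pm

M(KBr) = 119.0 g/mol; Z = 4 formula units per cell.
a³ = Z·M/(N_A·ρ) = 4 × 119.0 / (6.022 × 10²³ × 2.73) = 2.895 × 10^-22 cm³, so a = 6.616 × 10^-8 cm = 662 pm.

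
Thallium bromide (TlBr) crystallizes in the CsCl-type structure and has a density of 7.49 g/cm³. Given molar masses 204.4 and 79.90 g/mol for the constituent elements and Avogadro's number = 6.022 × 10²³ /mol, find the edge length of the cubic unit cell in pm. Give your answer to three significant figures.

398 pm

M(TlBr) = 284.3 g/mol; Z = 1 formula unit per cell.
a³ = Z·M/(N_A·ρ) = 1 × 284.3 / (6.022 × 10²³ × 7.49) = 6.303 × 10^-23 cm³, so a = 3.980 × 10^-8 cm = 398 pm.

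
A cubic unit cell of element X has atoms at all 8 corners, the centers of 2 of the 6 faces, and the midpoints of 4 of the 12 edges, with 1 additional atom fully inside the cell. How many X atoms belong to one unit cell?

Corner atoms are shared by 8 cells (1/8 each), face atoms by 2 (1/2 each), edge atoms by 4 (1/4 each), interior atoms are unshared.
Net atoms = 8 × 1/8 + 2 × 1/2 + 4 × 1/4 + 1 = 1 + 1 + 1 + 1 = 4.

4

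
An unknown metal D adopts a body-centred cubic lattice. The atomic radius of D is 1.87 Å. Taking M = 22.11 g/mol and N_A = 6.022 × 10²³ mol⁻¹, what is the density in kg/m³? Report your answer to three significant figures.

In a BCC lattice, atoms touch along the body diagonal, so √3·a = 4r, giving a = 4.319 Å = 4.319 × 10^-8 cm.
With Z = 2, ρ = Z·M/(N_A·a³) = 2 × 22.11 / (6.022 × 10²³ × 8.054 × 10^-23) = 0.9117 g/cm³ = 912 kg/m³.

912 kg/m³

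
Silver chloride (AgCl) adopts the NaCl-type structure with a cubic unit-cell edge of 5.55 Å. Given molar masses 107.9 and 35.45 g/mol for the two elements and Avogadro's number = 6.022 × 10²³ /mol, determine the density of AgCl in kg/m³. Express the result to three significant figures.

The NaCl-type structure contains Z = 4 formula units per cell; M(AgCl) = 107.9 + 35.45 = 143.35 g/mol.
a³ = (5.550 × 10^-8 cm)³ = 1.710 × 10^-22 cm³.
ρ = 4 × 143.35 / (6.022 × 10²³ × 1.710 × 10^-22) = 5.570 g/cm³ = 5570 kg/m³.

5570 kg/m³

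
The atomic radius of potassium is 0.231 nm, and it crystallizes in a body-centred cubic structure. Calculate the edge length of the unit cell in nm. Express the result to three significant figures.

0.533 nm

In a BCC lattice, atoms touch along the body diagonal, so √3·a = 4r.
a = 4r/√3 = 4 × 0.231 / 1.7321 = 0.533 nm.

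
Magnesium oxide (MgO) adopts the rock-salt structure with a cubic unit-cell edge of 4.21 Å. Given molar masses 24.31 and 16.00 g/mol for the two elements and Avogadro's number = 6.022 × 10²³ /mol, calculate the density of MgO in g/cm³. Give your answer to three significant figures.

3.59 g/cm³

The rock-salt structure contains Z = 4 formula units per cell; M(MgO) = 24.31 + 16.00 = 40.31 g/mol.
a³ = (4.210 × 10^-8 cm)³ = 7.462 × 10^-23 cm³.
ρ = 4 × 40.31 / (6.022 × 10²³ × 7.462 × 10^-23) = 3.588 g/cm³.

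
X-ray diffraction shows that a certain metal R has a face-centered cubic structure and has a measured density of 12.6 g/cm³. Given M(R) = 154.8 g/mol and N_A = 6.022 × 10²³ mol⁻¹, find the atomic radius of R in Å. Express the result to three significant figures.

1.53 Å

For an FCC cell (Z = 4), a³ = Z·M/(N_A·ρ) = 4 × 154.8 / (6.022 × 10²³ × 12.60) = 8.161 × 10^-23 cm³, so a = 4.338 × 10^-8 cm = 4.338 Å.
Atoms touch along the face diagonal, so √2·a = 4r, so r = 0.3536 × a = 1.53 Å.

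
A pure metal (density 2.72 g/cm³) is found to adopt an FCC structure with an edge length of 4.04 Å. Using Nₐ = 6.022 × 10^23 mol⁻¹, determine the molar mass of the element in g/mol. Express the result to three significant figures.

An FCC cell has Z = 4 atoms; a = 4.040 × 10^-8 cm.
M = ρ·N_A·a³/Z = 2.72 × 6.022 × 10²³ × 6.594 × 10^-23 / 4 = 27.0 g/mol.

27.0 g/mol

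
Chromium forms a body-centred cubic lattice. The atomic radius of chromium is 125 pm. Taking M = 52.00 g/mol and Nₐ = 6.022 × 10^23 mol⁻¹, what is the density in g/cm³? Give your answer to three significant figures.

In a BCC lattice, atoms touch along the body diagonal, so √3·a = 4r, giving a = 288.7 pm = 2.887 × 10^-8 cm.
With Z = 2, ρ = Z·M/(N_A·a³) = 2 × 52.00 / (6.022 × 10²³ × 2.406 × 10^-23) = 7.179 g/cm³.

7.18 g/cm³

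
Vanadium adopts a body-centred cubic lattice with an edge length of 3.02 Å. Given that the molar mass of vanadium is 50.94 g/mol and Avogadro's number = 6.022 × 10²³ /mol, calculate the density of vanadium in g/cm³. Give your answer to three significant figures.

A BCC unit cell contains Z = 2 atoms.
Cell volume: a³ = (3.02 Å)³ = (3.020 × 10^-8 cm)³ = 2.754 × 10^-23 cm³.
ρ = Z·M/(N_A·a³) = 2 × 50.94 / (6.022 × 10²³ × 2.754 × 10^-23) = 6.142 g/cm³.

6.14 g/cm³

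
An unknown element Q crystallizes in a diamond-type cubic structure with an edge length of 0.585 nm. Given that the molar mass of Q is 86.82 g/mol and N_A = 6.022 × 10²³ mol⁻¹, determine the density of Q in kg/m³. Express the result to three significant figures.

5760 kg/m³

A diamond cubic unit cell contains Z = 8 atoms.
Cell volume: a³ = (0.585 nm)³ = (5.850 × 10^-8 cm)³ = 2.002 × 10^-22 cm³.
ρ = Z·M/(N_A·a³) = 8 × 86.82 / (6.022 × 10²³ × 2.002 × 10^-22) = 5.761 g/cm³ = 5760 kg/m³.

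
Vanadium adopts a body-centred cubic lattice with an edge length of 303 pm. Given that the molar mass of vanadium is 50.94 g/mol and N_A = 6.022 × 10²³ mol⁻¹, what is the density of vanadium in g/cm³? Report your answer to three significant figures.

6.08 g/cm³

A BCC unit cell contains Z = 2 atoms.
Cell volume: a³ = (303 pm)³ = (3.030 × 10^-8 cm)³ = 2.782 × 10^-23 cm³.
ρ = Z·M/(N_A·a³) = 2 × 50.94 / (6.022 × 10²³ × 2.782 × 10^-23) = 6.082 g/cm³.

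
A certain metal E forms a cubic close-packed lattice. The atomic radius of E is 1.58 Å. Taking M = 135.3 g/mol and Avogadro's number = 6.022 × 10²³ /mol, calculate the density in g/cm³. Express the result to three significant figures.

10.1 g/cm³

In an FCC lattice, atoms touch along the face diagonal, so √2·a = 4r, giving a = 4.469 Å = 4.469 × 10^-8 cm.
With Z = 4, ρ = Z·M/(N_A·a³) = 4 × 135.3 / (6.022 × 10²³ × 8.925 × 10^-23) = 10.07 g/cm³.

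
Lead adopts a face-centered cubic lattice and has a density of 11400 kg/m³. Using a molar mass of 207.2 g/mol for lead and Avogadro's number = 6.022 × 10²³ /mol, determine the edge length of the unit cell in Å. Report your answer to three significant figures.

With Z = 4 atoms per FCC cell, a³ = Z·M/(N_A·ρ) = 4 × 207.2 / (6.022 × 10²³ × 11.40 g/cm³) = 1.207 × 10^-22 cm³.
a = (1.207 × 10^-22)^(1/3) = 4.942 × 10^-8 cm = 4.94 Å.

4.94 Å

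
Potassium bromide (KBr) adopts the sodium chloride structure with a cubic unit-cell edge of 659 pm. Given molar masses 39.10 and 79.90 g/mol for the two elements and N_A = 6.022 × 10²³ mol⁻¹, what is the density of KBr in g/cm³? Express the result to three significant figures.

2.76 g/cm³

The sodium chloride structure contains Z = 4 formula units per cell; M(KBr) = 39.10 + 79.90 = 119.0 g/mol.
a³ = (6.590 × 10^-8 cm)³ = 2.862 × 10^-22 cm³.
ρ = 4 × 119.0 / (6.022 × 10²³ × 2.862 × 10^-22) = 2.762 g/cm³.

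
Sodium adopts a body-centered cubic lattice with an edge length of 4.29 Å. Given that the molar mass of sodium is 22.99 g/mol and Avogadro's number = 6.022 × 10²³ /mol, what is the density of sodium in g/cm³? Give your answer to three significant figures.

0.967 g/cm³

A BCC unit cell contains Z = 2 atoms.
Cell volume: a³ = (4.29 Å)³ = (4.290 × 10^-8 cm)³ = 7.895 × 10^-23 cm³.
ρ = Z·M/(N_A·a³) = 2 × 22.99 / (6.022 × 10²³ × 7.895 × 10^-23) = 0.9671 g/cm³.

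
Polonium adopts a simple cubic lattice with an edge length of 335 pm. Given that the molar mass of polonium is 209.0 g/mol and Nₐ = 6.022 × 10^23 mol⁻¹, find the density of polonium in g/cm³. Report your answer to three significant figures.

A simple cubic unit cell contains Z = 1 atom.
Cell volume: a³ = (335 pm)³ = (3.350 × 10^-8 cm)³ = 3.760 × 10^-23 cm³.
ρ = Z·M/(N_A·a³) = 1 × 209.0 / (6.022 × 10²³ × 3.760 × 10^-23) = 9.231 g/cm³.

9.23 g/cm³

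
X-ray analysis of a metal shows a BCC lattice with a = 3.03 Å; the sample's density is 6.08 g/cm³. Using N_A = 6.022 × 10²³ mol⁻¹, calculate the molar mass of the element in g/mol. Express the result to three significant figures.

50.9 g/mol

A BCC cell has Z = 2 atoms; a = 3.030 × 10^-8 cm.
M = ρ·N_A·a³/Z = 6.08 × 6.022 × 10²³ × 2.782 × 10^-23 / 2 = 50.9 g/mol.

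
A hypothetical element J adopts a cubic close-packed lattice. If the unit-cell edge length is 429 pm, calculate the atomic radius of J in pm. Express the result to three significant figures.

In an FCC lattice, atoms touch along the face diagonal, so √2·a = 4r.
r = √2·a/4 = 1.4142 × 429 / 4 = 152 pm.

152 pm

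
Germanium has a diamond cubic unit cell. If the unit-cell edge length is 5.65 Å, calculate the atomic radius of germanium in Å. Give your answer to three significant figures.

In a diamond cubic lattice, nearest neighbors lie along the body diagonal with √3·a = 8r.
r = √3·a/8 = 1.7321 × 5.65 / 8 = 1.22 Å.

1.22 Å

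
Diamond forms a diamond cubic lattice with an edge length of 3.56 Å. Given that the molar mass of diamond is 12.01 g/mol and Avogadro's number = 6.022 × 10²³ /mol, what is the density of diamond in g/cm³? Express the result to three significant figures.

3.54 g/cm³

A diamond cubic unit cell contains Z = 8 atoms.
Cell volume: a³ = (3.56 Å)³ = (3.560 × 10^-8 cm)³ = 4.512 × 10^-23 cm³.
ρ = Z·M/(N_A·a³) = 8 × 12.01 / (6.022 × 10²³ × 4.512 × 10^-23) = 3.536 g/cm³.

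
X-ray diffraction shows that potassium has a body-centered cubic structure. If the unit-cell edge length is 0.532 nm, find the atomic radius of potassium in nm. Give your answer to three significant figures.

0.230 nm

In a BCC lattice, atoms touch along the body diagonal, so √3·a = 4r.
r = √3·a/4 = 1.7321 × 0.532 / 4 = 0.230 nm.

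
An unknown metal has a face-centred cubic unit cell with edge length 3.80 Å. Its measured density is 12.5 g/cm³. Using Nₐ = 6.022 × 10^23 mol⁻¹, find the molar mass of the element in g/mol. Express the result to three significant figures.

103 g/mol

An FCC cell has Z = 4 atoms; a = 3.800 × 10^-8 cm.
M = ρ·N_A·a³/Z = 12.5 × 6.022 × 10²³ × 5.487 × 10^-23 / 4 = 103 g/mol.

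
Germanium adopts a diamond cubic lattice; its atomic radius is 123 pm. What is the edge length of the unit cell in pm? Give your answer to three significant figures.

568 pm

In a diamond cubic lattice, nearest neighbors lie along the body diagonal with √3·a = 8r.
a = 8r/√3 = 8 × 123 / 1.7321 = 568 pm.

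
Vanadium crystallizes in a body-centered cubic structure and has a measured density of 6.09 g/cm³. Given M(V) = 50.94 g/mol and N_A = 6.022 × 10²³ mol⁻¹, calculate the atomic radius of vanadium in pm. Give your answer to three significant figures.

131 pm

For a BCC cell (Z = 2), a³ = Z·M/(N_A·ρ) = 2 × 50.94 / (6.022 × 10²³ × 6.090) = 2.778 × 10^-23 cm³, so a = 3.029 × 10^-8 cm = 302.9 pm.
Atoms touch along the body diagonal, so √3·a = 4r, so r = 0.4330 × a = 131 pm.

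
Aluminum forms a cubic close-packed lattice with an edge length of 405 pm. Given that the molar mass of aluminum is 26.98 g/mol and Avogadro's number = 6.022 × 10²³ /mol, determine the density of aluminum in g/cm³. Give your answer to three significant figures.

An FCC unit cell contains Z = 4 atoms.
Cell volume: a³ = (405 pm)³ = (4.050 × 10^-8 cm)³ = 6.643 × 10^-23 cm³.
ρ = Z·M/(N_A·a³) = 4 × 26.98 / (6.022 × 10²³ × 6.643 × 10^-23) = 2.698 g/cm³.

2.70 g/cm³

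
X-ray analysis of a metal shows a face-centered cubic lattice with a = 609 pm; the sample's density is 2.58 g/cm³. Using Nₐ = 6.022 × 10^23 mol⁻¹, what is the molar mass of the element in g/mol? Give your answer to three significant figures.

An FCC cell has Z = 4 atoms; a = 6.090 × 10^-8 cm.
M = ρ·N_A·a³/Z = 2.58 × 6.022 × 10²³ × 2.259 × 10^-22 / 4 = 87.7 g/mol.

87.7 g/mol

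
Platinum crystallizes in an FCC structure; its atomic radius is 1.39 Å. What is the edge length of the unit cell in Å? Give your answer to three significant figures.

In an FCC lattice, atoms touch along the face diagonal, so √2·a = 4r.
a = 4r/√2 = 4 × 1.39 / 1.4142 = 3.93 Å.

3.93 Å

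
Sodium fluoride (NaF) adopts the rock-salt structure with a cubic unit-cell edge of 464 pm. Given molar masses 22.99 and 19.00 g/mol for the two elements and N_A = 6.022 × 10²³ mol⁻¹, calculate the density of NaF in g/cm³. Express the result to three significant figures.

2.79 g/cm³

The rock-salt structure contains Z = 4 formula units per cell; M(NaF) = 22.99 + 19.00 = 41.99 g/mol.
a³ = (4.640 × 10^-8 cm)³ = 9.990 × 10^-23 cm³.
ρ = 4 × 41.99 / (6.022 × 10²³ × 9.990 × 10^-23) = 2.792 g/cm³.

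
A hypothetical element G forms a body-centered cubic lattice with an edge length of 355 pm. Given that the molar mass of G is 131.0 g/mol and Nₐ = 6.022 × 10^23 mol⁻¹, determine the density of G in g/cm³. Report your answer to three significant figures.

A BCC unit cell contains Z = 2 atoms.
Cell volume: a³ = (355 pm)³ = (3.550 × 10^-8 cm)³ = 4.474 × 10^-23 cm³.
ρ = Z·M/(N_A·a³) = 2 × 131.0 / (6.022 × 10²³ × 4.474 × 10^-23) = 9.725 g/cm³.

9.72 g/cm³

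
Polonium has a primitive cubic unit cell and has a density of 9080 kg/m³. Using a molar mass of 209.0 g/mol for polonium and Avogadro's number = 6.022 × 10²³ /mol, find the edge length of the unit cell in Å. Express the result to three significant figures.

3.37 Å

With Z = 1 atom per simple cubic cell, a³ = Z·M/(N_A·ρ) = 1 × 209.0 / (6.022 × 10²³ × 9.080 g/cm³) = 3.822 × 10^-23 cm³.
a = (3.822 × 10^-23)^(1/3) = 3.369 × 10^-8 cm = 3.37 Å.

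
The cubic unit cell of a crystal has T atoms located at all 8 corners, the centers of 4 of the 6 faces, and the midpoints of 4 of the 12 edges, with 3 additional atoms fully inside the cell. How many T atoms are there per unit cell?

7

Corner atoms are shared by 8 cells (1/8 each), face atoms by 2 (1/2 each), edge atoms by 4 (1/4 each), interior atoms are unshared.
Net atoms = 8 × 1/8 + 4 × 1/2 + 4 × 1/4 + 3 = 1 + 2 + 1 + 3 = 7.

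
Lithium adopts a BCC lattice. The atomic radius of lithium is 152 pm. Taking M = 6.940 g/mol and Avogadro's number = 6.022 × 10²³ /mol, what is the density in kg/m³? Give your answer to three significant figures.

In a BCC lattice, atoms touch along the body diagonal, so √3·a = 4r, giving a = 351.0 pm = 3.510 × 10^-8 cm.
With Z = 2, ρ = Z·M/(N_A·a³) = 2 × 6.940 / (6.022 × 10²³ × 4.325 × 10^-23) = 0.5329 g/cm³ = 533 kg/m³.

533 kg/m³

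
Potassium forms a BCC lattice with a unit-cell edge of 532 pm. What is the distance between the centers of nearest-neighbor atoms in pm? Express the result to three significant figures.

461 pm

In a BCC structure, atoms touch along the body diagonal, so √3·a = 4r; the nearest-neighbor distance equals 2r = 0.8660·a.
d = 0.8660 × 532 = 461 pm.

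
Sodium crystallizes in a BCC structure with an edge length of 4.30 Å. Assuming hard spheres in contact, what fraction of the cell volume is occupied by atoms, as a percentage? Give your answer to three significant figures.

In a BCC lattice atoms touch along the body diagonal, so √3·a = 4r, so r = 0.4330a = 1.862 Å.
Packing fraction = Z·(4/3)πr³ / a³ = 2 × (4/3)π × (1.862)³ / (4.30)³ = 0.6802 = 68.0%.

68.0%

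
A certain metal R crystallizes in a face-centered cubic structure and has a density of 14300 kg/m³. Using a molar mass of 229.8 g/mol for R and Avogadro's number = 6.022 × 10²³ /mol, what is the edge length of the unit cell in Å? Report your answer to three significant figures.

With Z = 4 atoms per FCC cell, a³ = Z·M/(N_A·ρ) = 4 × 229.8 / (6.022 × 10²³ × 14.30 g/cm³) = 1.067 × 10^-22 cm³.
a = (1.067 × 10^-22)^(1/3) = 4.744 × 10^-8 cm = 4.74 Å.

4.74 Å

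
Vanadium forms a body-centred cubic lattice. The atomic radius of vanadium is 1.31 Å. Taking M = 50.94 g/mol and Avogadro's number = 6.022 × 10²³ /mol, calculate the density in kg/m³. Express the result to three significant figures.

6110 kg/m³

In a BCC lattice, atoms touch along the body diagonal, so √3·a = 4r, giving a = 3.025 Å = 3.025 × 10^-8 cm.
With Z = 2, ρ = Z·M/(N_A·a³) = 2 × 50.94 / (6.022 × 10²³ × 2.769 × 10^-23) = 6.110 g/cm³ = 6110 kg/m³.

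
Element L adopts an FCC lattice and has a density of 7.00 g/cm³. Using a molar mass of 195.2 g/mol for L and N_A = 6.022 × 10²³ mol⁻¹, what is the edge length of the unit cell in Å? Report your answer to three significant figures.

With Z = 4 atoms per FCC cell, a³ = Z·M/(N_A·ρ) = 4 × 195.2 / (6.022 × 10²³ × 7.000 g/cm³) = 1.852 × 10^-22 cm³.
a = (1.852 × 10^-22)^(1/3) = 5.700 × 10^-8 cm = 5.70 Å.

5.70 Å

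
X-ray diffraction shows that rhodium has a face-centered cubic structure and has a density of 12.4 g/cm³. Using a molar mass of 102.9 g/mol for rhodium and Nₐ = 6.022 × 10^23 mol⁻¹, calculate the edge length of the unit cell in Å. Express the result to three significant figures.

With Z = 4 atoms per FCC cell, a³ = Z·M/(N_A·ρ) = 4 × 102.9 / (6.022 × 10²³ × 12.40 g/cm³) = 5.512 × 10^-23 cm³.
a = (5.512 × 10^-23)^(1/3) = 3.806 × 10^-8 cm = 3.81 Å.

3.81 Å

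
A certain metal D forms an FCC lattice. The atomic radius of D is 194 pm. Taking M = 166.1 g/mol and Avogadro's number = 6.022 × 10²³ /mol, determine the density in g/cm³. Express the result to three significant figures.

6.68 g/cm³

In an FCC lattice, atoms touch along the face diagonal, so √2·a = 4r, giving a = 548.7 pm = 5.487 × 10^-8 cm.
With Z = 4, ρ = Z·M/(N_A·a³) = 4 × 166.1 / (6.022 × 10²³ × 1.652 × 10^-22) = 6.678 g/cm³.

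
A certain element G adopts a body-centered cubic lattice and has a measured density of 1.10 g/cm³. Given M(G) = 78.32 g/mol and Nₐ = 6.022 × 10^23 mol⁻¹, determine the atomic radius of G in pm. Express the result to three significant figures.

268 pm

For a BCC cell (Z = 2), a³ = Z·M/(N_A·ρ) = 2 × 78.32 / (6.022 × 10²³ × 1.100) = 2.365 × 10^-22 cm³, so a = 6.184 × 10^-8 cm = 618.4 pm.
Atoms touch along the body diagonal, so √3·a = 4r, so r = 0.4330 × a = 268 pm.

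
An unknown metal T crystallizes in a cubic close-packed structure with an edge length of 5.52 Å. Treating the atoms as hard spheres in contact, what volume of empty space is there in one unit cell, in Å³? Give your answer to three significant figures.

43.7 Å³

In an FCC lattice atoms touch along the face diagonal, so √2·a = 4r, so r = 0.3536a = 1.952 Å.
V_cell = a³ = 168.2 Å³; V_atoms = 4 × (4/3)πr³ = 124.5 Å³.
Empty space = 168.2 − 124.5 = 43.7 Å³.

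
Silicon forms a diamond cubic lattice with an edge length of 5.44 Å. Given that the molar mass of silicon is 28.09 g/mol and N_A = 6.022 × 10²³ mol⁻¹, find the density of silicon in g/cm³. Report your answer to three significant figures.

2.32 g/cm³

A diamond cubic unit cell contains Z = 8 atoms.
Cell volume: a³ = (5.44 Å)³ = (5.440 × 10^-8 cm)³ = 1.610 × 10^-22 cm³.
ρ = Z·M/(N_A·a³) = 8 × 28.09 / (6.022 × 10²³ × 1.610 × 10^-22) = 2.318 g/cm³.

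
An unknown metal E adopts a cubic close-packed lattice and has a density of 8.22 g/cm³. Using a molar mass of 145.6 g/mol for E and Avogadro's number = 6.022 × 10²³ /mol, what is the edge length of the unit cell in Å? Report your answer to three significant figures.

With Z = 4 atoms per FCC cell, a³ = Z·M/(N_A·ρ) = 4 × 145.6 / (6.022 × 10²³ × 8.220 g/cm³) = 1.177 × 10^-22 cm³.
a = (1.177 × 10^-22)^(1/3) = 4.900 × 10^-8 cm = 4.90 Å.

4.90 Å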